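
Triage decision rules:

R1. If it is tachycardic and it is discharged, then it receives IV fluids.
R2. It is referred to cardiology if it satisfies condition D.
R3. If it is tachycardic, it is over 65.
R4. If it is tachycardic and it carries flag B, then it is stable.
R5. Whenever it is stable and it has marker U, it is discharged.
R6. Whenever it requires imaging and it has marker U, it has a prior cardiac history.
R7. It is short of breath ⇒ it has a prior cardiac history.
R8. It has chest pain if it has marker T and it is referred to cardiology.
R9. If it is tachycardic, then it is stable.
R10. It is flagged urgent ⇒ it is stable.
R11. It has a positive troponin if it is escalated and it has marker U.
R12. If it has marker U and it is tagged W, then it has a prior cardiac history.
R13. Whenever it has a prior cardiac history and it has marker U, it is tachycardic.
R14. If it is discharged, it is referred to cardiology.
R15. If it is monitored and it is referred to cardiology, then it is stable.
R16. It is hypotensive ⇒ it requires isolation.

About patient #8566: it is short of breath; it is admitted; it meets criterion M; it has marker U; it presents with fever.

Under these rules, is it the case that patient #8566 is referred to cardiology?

Yes

By R7 (it is short of breath): it has a prior cardiac history.
By R13 (it has a prior cardiac history, it has marker U): it is tachycardic.
By R9 (it is tachycardic): it is stable.
By R5 (it is stable, it has marker U): it is discharged.
By R14 (it is discharged): it is referred to cardiology.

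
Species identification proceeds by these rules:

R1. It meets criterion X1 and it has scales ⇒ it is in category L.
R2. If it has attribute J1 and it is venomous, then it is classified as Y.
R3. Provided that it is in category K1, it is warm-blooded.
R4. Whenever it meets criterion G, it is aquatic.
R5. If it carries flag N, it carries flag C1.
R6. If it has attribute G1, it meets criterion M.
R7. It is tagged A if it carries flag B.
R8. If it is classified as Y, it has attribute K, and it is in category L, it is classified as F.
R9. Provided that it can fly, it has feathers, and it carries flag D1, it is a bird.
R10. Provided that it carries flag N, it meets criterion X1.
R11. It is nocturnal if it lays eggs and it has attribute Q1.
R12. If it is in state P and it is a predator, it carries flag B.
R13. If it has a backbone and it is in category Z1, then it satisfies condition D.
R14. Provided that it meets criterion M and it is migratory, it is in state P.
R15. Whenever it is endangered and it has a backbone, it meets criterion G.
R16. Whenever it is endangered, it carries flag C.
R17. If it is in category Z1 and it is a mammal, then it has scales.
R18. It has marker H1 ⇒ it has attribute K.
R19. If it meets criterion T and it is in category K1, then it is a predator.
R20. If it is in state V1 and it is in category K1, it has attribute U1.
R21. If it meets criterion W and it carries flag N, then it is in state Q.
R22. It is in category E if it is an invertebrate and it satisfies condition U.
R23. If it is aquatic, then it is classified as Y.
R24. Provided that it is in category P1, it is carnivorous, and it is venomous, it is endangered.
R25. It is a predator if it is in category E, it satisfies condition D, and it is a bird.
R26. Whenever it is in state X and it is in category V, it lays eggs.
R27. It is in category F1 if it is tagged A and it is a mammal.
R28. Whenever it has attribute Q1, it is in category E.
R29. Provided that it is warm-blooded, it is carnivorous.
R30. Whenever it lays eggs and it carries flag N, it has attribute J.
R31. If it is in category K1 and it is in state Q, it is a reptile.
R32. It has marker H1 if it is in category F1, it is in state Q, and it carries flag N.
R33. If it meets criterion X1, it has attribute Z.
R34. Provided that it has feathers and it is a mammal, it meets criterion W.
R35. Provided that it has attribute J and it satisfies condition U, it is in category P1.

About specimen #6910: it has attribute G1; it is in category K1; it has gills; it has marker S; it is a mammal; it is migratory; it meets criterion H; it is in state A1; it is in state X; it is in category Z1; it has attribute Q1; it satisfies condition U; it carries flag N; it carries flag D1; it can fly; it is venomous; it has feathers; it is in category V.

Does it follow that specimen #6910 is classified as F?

No

Forward chaining from the given facts derives: is warm-blooded, carries flag C1, meets criterion M, is a bird, meets criterion X1, is in state P, has scales, lays eggs, is in category E, is carnivorous, has attribute J, has attribute Z, meets criterion W, is in category P1, is in category L, is nocturnal, is in state Q, is endangered, is a reptile, carries flag C.
The only rule concluding "it is classified as F" is R8, which needs "it is classified as Y"; that is never established.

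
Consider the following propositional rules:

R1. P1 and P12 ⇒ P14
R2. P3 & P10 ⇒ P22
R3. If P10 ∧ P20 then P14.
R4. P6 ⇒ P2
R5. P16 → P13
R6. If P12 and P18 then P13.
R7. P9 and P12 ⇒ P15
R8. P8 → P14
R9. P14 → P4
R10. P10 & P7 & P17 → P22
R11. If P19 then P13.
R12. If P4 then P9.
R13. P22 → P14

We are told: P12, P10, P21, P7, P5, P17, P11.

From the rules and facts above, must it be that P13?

Forward chaining from the given facts derives: P22, P14, P4, P9, P15.
Rules concluding P13: R5 needs P16; R6 needs P18; R11 needs P19 — none of these are established.

No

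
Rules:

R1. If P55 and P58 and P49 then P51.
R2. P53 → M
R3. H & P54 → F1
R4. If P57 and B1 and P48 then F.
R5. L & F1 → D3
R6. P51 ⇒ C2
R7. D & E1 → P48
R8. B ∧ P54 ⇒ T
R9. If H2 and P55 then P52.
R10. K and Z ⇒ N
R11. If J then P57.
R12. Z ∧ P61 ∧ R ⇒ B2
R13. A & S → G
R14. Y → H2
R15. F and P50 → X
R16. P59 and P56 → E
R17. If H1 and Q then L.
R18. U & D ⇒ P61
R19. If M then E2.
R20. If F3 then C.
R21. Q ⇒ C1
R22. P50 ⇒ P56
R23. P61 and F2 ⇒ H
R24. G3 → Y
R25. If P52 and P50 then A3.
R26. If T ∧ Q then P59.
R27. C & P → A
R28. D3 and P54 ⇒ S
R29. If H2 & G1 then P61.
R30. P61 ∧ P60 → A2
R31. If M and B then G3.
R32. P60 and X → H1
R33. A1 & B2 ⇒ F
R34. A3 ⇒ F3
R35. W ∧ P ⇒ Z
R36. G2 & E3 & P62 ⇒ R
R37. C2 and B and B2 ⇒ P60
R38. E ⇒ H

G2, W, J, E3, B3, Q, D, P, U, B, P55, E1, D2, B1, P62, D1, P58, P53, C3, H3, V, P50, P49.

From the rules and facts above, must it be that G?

No

Forward chaining from the given facts derives: P51, M, C2, P48, P57, P61, E2, C1, P56, G3, Z, R, F, B2, X, Y, P60, H2, A2, H1, P52, L, A3, F3, C, A.
The only rule concluding G is R13, which needs S; that is never established.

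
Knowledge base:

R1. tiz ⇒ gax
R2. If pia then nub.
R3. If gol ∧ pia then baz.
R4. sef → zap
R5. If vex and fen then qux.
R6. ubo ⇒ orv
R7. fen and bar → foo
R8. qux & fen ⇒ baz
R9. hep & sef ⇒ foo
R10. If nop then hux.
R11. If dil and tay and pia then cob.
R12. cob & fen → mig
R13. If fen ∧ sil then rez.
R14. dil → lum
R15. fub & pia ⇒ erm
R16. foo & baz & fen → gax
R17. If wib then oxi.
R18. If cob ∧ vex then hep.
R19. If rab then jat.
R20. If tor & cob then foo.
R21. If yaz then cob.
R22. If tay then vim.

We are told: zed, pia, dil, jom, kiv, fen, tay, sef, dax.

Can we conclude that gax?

No

Forward chaining from the given facts derives: nub, zap, cob, mig, lum, vim.
Rules concluding gax: R1 needs tiz; R16 needs foo — none of these are established.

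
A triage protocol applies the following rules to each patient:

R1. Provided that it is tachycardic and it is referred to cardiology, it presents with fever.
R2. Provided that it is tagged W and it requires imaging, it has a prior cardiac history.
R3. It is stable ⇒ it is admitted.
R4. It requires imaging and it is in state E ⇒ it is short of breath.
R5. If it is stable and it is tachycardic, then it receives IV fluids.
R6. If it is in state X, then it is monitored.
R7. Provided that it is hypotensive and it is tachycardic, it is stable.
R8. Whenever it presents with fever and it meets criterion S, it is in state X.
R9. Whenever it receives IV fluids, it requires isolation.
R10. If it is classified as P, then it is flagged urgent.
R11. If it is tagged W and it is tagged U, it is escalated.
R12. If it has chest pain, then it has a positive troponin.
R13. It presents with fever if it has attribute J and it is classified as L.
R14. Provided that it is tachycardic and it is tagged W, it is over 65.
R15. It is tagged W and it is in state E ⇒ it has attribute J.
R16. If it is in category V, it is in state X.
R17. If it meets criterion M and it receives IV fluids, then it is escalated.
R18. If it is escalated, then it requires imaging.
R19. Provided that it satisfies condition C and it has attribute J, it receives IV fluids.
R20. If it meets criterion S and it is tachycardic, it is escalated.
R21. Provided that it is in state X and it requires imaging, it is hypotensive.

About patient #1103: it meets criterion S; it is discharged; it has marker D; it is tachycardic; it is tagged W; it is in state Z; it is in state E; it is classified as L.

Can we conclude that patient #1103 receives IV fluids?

Yes

By R15 (it is tagged W, it is in state E): it has attribute J.
By R20 (it meets criterion S, it is tachycardic): it is escalated.
By R13 (it has attribute J, it is classified as L): it presents with fever.
By R18 (it is escalated): it requires imaging.
By R8 (it presents with fever, it meets criterion S): it is in state X.
By R21 (it is in state X, it requires imaging): it is hypotensive.
By R7 (it is hypotensive, it is tachycardic): it is stable.
By R5 (it is stable, it is tachycardic): it receives IV fluids.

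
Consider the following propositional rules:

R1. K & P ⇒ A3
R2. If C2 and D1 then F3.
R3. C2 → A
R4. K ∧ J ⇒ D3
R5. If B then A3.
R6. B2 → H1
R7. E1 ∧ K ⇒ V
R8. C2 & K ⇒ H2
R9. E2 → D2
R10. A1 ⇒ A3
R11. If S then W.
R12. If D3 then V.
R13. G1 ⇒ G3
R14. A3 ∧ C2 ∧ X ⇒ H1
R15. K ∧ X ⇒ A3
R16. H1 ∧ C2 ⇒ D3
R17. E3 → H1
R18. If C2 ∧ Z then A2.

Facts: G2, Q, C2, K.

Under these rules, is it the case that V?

No

Forward chaining from the given facts derives: A, H2.
Rules concluding V: R7 needs E1; R12 needs D3 — none of these are established.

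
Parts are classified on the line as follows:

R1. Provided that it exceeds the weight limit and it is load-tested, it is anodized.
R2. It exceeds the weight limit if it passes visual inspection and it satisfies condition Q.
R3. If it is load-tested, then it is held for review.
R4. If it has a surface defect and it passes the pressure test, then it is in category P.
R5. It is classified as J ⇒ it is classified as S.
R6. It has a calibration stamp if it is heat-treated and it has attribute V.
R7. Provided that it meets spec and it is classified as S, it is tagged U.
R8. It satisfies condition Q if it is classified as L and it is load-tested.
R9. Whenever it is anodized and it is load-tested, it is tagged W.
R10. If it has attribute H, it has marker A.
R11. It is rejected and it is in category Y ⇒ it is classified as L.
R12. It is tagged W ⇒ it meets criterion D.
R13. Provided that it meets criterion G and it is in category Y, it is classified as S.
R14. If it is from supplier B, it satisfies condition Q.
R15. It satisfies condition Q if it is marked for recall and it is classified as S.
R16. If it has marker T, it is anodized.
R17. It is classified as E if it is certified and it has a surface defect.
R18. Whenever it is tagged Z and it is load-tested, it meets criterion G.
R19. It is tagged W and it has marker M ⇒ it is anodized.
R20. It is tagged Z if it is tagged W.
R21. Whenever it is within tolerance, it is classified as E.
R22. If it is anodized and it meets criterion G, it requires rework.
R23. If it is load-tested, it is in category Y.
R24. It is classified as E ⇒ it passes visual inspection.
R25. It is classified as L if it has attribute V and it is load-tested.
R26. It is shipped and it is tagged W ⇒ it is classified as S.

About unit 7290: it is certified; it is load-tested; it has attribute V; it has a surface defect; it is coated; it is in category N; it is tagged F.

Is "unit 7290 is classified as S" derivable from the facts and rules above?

Yes

By R17 (it is certified, it has a surface defect): it is classified as E.
By R23 (it is load-tested): it is in category Y.
By R24 (it is classified as E): it passes visual inspection.
By R25 (it has attribute V, it is load-tested): it is classified as L.
By R8 (it is classified as L, it is load-tested): it satisfies condition Q.
By R2 (it passes visual inspection, it satisfies condition Q): it exceeds the weight limit.
By R1 (it exceeds the weight limit, it is load-tested): it is anodized.
By R9 (it is anodized, it is load-tested): it is tagged W.
By R20 (it is tagged W): it is tagged Z.
By R18 (it is tagged Z, it is load-tested): it meets criterion G.
By R13 (it meets criterion G, it is in category Y): it is classified as S.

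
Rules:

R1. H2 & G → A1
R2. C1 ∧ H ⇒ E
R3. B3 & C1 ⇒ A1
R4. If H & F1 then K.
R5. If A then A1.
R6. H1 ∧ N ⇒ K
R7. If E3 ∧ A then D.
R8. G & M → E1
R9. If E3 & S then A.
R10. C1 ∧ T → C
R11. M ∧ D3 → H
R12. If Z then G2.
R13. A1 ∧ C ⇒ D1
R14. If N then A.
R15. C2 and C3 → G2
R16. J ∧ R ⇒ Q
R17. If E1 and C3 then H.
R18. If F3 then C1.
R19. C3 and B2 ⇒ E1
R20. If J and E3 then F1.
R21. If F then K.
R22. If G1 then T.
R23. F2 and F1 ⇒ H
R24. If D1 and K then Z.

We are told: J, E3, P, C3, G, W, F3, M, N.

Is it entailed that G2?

No

Forward chaining from the given facts derives: E1, A, H, C1, F1, E, K, A1, D.
Rules concluding G2: R12 needs Z; R15 needs C2 — none of these are established.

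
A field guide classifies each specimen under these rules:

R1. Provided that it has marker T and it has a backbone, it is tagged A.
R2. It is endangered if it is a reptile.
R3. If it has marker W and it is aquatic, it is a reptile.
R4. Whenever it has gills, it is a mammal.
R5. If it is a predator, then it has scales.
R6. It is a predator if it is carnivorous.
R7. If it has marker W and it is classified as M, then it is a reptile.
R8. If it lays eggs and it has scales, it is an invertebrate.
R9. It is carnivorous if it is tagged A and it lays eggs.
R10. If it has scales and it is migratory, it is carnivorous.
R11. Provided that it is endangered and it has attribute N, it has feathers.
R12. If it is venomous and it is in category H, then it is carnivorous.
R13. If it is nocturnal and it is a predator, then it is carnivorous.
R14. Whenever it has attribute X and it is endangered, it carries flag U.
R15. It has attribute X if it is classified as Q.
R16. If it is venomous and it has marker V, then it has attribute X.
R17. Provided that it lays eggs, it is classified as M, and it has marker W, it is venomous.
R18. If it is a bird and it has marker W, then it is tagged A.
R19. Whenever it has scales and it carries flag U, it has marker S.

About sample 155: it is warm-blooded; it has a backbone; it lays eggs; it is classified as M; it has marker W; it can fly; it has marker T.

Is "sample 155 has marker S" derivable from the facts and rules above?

Forward chaining from the given facts derives: is tagged A, is a reptile, is carnivorous, is venomous, is endangered, is a predator, has scales, is an invertebrate.
The only rule concluding "it has marker S" is R19, which needs "it carries flag U"; that is never established.

No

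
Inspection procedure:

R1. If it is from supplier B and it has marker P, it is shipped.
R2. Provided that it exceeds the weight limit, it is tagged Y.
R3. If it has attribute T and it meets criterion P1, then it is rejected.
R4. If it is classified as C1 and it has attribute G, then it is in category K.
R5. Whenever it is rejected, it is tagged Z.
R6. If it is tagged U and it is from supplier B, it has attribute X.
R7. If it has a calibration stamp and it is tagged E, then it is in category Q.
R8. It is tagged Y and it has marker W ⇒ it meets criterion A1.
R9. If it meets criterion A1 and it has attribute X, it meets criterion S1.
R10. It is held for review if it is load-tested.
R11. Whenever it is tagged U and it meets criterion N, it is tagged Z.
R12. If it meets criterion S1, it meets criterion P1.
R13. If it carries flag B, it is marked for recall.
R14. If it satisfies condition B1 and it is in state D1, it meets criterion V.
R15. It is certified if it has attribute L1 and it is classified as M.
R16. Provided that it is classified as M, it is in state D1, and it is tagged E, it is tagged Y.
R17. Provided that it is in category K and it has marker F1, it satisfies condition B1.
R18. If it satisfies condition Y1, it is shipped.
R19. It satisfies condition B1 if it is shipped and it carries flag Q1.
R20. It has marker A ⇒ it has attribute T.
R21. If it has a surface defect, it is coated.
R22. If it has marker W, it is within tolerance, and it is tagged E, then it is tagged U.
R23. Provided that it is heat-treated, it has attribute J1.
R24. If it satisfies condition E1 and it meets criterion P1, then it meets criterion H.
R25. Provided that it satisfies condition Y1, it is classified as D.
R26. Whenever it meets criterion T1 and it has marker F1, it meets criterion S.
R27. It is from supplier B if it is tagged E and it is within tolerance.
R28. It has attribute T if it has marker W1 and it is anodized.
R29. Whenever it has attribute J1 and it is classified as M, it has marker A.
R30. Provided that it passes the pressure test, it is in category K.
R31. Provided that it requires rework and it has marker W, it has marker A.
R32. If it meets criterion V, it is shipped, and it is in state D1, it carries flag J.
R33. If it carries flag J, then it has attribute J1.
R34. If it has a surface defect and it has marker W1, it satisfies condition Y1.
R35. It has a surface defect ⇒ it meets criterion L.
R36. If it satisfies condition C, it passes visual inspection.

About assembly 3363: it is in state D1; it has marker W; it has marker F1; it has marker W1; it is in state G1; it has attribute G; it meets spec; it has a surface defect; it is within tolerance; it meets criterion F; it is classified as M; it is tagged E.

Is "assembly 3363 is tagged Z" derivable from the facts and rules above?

Forward chaining from the given facts derives: is tagged Y, is coated, is tagged U, is from supplier B, satisfies condition Y1, meets criterion L, has attribute X, meets criterion A1, meets criterion S1, meets criterion P1, is shipped, is classified as D.
Rules concluding "it is tagged Z": R5 needs "it is rejected"; R11 needs "it meets criterion N" — none of these are established.

No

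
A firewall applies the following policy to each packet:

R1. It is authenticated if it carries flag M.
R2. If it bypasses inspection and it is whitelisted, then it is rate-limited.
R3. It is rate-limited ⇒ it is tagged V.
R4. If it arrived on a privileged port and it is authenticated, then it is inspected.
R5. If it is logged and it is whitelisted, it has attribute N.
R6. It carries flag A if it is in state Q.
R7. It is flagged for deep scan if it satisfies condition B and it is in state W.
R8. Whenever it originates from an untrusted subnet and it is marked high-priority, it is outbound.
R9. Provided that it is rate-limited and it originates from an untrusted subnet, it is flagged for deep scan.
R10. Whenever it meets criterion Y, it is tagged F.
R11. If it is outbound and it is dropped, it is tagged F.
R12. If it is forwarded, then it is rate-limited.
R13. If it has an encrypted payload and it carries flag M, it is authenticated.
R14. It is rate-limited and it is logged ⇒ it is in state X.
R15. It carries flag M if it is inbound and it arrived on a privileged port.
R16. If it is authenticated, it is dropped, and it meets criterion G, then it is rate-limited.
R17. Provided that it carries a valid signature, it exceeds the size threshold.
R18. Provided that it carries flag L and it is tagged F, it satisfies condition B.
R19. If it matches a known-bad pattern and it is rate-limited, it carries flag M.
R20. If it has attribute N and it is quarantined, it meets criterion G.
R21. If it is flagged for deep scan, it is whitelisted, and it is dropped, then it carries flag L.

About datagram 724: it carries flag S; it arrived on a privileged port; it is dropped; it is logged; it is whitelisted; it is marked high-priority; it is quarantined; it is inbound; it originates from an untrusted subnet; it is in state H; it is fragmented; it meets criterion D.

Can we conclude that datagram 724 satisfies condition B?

Yes

By R5 (it is logged, it is whitelisted): it has attribute N.
By R8 (it originates from an untrusted subnet, it is marked high-priority): it is outbound.
By R11 (it is outbound, it is dropped): it is tagged F.
By R15 (it is inbound, it arrived on a privileged port): it carries flag M.
By R20 (it has attribute N, it is quarantined): it meets criterion G.
By R1 (it carries flag M): it is authenticated.
By R16 (it is authenticated, it is dropped, it meets criterion G): it is rate-limited.
By R9 (it is rate-limited, it originates from an untrusted subnet): it is flagged for deep scan.
By R21 (it is flagged for deep scan, it is whitelisted, it is dropped): it carries flag L.
By R18 (it carries flag L, it is tagged F): it satisfies condition B.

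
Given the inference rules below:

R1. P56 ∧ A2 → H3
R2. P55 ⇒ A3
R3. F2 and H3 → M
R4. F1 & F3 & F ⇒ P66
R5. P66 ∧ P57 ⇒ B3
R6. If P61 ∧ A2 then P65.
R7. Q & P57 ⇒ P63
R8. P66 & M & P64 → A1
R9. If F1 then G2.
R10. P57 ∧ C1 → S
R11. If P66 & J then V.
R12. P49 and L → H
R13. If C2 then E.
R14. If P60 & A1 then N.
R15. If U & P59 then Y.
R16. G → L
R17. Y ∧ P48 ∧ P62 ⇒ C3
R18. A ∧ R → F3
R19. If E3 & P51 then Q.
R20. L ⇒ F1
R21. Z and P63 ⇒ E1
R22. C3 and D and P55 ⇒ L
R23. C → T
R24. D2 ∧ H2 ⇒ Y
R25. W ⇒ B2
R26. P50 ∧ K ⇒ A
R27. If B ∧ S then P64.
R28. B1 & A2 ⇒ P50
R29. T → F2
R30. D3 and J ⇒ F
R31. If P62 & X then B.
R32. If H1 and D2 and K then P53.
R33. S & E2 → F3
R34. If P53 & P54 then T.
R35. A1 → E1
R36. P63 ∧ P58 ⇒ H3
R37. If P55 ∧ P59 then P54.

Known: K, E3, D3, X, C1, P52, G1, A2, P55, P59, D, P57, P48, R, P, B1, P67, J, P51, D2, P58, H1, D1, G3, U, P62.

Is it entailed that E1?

Yes

S  (by R10: P57, C1)
Y  (by R15: U, P59)
C3  (by R17: Y, P48, P62)
Q  (by R19: E3, P51)
L  (by R22: C3, D, P55)
P50  (by R28: B1, A2)
F  (by R30: D3, J)
B  (by R31: P62, X)
P53  (by R32: H1, D2, K)
P54  (by R37: P55, P59)
P63  (by R7: Q, P57)
F1  (by R20: L)
A  (by R26: P50, K)
P64  (by R27: B, S)
T  (by R34: P53, P54)
H3  (by R36: P63, P58)
F3  (by R18: A, R)
F2  (by R29: T)
M  (by R3: F2, H3)
P66  (by R4: F1, F3, F)
A1  (by R8: P66, M, P64)
E1  (by R35: A1)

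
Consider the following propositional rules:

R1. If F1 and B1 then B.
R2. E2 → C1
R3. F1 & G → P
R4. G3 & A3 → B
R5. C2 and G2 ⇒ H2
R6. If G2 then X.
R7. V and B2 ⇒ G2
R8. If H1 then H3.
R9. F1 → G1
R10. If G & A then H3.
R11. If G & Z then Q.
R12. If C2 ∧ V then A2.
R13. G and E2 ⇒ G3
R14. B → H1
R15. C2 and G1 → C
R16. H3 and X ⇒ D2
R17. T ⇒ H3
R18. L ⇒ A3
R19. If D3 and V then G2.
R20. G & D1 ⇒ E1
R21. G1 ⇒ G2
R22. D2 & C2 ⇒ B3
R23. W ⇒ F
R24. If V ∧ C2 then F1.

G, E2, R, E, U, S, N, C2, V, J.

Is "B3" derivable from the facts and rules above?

No

Forward chaining from the given facts derives: C1, A2, G3, F1, P, G1, C, G2, H2, X.
The only rule concluding B3 is R22, which needs D2; that is never established.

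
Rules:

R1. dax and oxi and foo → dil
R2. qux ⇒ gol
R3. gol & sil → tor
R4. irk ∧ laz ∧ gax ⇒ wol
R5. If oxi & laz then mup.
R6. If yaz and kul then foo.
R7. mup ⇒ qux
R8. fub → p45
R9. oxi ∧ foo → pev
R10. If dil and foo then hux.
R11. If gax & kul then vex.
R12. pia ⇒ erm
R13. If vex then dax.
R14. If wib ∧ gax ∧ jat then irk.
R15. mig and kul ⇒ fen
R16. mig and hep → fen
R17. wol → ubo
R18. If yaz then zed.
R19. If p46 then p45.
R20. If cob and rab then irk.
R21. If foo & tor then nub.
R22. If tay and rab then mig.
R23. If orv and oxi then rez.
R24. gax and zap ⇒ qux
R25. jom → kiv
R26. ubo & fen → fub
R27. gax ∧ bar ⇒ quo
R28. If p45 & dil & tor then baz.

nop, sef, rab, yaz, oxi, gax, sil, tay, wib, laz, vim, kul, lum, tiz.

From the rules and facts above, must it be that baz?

Forward chaining from the given facts derives: mup, foo, qux, pev, vex, dax, zed, mig, dil, gol, tor, hux, fen, nub.
The only rule concluding baz is R28, which needs p45; that is never established.

No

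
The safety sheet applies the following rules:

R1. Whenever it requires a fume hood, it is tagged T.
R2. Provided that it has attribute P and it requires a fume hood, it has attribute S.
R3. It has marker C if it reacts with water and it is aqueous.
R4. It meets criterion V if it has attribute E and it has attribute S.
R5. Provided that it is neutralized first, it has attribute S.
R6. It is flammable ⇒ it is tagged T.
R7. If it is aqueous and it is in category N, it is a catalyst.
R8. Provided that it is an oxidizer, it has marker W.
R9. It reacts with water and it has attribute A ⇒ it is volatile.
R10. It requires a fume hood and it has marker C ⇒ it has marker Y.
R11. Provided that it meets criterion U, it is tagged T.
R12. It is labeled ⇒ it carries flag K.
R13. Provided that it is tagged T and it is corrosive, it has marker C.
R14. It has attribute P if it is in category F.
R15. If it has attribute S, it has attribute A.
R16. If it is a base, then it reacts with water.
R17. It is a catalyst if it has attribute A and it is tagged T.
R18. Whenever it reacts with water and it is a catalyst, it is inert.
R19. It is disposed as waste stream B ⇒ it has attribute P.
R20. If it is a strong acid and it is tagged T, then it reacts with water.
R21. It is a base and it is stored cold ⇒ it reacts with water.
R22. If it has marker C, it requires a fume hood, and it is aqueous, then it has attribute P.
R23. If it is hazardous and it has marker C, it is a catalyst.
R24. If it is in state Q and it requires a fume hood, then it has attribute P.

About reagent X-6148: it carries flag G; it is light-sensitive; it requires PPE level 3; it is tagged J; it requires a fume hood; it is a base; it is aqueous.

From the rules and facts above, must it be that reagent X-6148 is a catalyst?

By R1 (it requires a fume hood): it is tagged T.
By R16 (it is a base): it reacts with water.
By R3 (it reacts with water, it is aqueous): it has marker C.
By R22 (it has marker C, it requires a fume hood, it is aqueous): it has attribute P.
By R2 (it has attribute P, it requires a fume hood): it has attribute S.
By R15 (it has attribute S): it has attribute A.
By R17 (it has attribute A, it is tagged T): it is a catalyst.

Yes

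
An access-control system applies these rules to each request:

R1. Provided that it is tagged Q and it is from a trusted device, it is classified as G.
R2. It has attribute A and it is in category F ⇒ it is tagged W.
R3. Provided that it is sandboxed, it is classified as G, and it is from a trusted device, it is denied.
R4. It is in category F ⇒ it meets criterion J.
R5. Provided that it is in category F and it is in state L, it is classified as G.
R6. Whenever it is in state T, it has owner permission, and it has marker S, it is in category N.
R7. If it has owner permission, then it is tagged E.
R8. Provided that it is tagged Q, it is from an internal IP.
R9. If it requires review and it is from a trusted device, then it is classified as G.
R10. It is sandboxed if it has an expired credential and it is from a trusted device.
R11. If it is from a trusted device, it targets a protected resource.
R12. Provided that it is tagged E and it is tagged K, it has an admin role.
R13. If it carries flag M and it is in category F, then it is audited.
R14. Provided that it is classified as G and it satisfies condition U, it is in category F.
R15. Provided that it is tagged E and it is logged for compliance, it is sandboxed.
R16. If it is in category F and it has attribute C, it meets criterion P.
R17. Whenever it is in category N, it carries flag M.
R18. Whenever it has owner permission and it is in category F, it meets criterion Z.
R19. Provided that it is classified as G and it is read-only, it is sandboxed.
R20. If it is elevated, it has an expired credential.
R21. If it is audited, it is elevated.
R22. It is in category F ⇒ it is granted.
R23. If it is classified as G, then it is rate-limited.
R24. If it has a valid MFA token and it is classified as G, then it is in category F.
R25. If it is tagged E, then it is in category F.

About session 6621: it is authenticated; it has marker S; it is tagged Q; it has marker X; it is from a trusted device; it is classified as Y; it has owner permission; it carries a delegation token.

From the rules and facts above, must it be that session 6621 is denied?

Forward chaining from the given facts derives: is classified as G, is tagged E, is from an internal IP, targets a protected resource, is rate-limited, is in category F, meets criterion J, meets criterion Z, is granted.
The only rule concluding "it is denied" is R3, which needs "it is sandboxed"; that is never established.

No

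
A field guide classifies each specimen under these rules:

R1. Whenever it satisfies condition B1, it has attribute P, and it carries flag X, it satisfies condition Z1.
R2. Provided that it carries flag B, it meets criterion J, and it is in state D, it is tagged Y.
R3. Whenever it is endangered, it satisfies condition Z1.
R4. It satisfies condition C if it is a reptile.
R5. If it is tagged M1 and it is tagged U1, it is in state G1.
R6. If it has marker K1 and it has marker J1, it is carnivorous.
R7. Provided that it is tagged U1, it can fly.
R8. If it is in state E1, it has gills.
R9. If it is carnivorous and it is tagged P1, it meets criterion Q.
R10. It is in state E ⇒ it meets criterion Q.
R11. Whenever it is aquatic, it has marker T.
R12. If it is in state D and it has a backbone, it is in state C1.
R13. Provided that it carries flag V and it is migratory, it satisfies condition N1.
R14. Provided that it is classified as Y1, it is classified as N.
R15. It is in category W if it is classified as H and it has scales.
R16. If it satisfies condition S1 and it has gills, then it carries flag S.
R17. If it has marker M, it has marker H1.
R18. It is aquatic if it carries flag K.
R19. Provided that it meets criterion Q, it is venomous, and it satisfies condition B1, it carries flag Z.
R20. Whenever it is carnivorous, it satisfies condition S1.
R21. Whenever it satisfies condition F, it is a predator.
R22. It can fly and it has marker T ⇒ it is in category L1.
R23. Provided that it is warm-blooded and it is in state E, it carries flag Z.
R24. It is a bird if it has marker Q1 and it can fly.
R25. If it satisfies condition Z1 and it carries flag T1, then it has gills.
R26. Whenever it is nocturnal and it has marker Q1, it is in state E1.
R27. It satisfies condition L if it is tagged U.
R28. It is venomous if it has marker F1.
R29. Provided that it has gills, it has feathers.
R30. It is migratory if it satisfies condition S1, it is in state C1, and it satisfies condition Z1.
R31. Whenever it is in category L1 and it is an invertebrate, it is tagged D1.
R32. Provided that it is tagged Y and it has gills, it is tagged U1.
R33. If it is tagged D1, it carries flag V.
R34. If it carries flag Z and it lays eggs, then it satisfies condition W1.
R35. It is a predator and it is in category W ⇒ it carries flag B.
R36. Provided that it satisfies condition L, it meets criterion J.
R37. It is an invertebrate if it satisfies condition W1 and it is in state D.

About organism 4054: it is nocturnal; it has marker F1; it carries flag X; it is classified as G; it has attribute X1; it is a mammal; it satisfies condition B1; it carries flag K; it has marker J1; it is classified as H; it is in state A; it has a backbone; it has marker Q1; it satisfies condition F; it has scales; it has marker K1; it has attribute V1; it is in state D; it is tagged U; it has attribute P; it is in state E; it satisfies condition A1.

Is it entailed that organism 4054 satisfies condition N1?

No

Forward chaining from the given facts derives: satisfies condition Z1, is carnivorous, meets criterion Q, is in state C1, is in category W, is aquatic, satisfies condition S1, is a predator, is in state E1, satisfies condition L, is venomous, is migratory, carries flag B, meets criterion J, is tagged Y, has gills, has marker T, carries flag S, carries flag Z, has feathers, is tagged U1, can fly, is in category L1, is a bird.
The only rule concluding "it satisfies condition N1" is R13, which needs "it carries flag V"; that is never established.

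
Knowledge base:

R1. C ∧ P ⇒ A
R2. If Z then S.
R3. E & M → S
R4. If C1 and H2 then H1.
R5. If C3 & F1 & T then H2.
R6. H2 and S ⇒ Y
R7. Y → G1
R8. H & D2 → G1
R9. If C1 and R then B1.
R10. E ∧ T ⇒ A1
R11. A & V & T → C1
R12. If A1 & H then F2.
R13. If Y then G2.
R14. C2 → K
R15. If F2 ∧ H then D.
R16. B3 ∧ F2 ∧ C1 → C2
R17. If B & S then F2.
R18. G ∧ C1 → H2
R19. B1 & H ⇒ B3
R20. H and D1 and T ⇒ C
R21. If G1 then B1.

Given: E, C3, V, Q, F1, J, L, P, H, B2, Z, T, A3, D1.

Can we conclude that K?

Yes

S  (by R2: Z)
H2  (by R5: C3, F1, T)
Y  (by R6: H2, S)
G1  (by R7: Y)
A1  (by R10: E, T)
F2  (by R12: A1, H)
C  (by R20: H, D1, T)
B1  (by R21: G1)
A  (by R1: C, P)
C1  (by R11: A, V, T)
B3  (by R19: B1, H)
C2  (by R16: B3, F2, C1)
K  (by R14: C2)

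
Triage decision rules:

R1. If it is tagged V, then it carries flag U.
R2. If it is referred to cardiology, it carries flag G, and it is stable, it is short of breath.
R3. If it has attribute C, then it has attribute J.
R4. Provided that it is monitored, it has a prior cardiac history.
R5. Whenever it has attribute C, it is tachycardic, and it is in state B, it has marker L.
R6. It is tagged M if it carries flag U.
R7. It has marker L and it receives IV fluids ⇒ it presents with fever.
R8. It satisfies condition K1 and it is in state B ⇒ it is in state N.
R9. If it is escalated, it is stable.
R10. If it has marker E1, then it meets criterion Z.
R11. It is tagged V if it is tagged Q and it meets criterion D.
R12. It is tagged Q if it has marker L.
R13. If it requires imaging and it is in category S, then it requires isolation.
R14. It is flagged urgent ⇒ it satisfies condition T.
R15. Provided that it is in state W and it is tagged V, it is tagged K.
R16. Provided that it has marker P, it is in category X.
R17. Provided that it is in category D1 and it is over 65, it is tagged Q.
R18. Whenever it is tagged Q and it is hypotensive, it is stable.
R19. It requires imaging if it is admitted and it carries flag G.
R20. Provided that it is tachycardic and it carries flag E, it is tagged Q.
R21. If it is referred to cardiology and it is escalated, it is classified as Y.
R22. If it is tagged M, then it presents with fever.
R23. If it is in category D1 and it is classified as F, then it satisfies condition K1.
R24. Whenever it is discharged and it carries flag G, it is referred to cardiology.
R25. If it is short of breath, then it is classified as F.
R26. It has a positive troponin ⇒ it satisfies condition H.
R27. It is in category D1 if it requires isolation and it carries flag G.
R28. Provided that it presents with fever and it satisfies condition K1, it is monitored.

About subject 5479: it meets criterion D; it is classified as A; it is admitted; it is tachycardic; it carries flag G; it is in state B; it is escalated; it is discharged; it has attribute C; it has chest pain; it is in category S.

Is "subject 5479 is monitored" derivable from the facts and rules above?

Yes

By R5 (it has attribute C, it is tachycardic, it is in state B): it has marker L.
By R9 (it is escalated): it is stable.
By R12 (it has marker L): it is tagged Q.
By R19 (it is admitted, it carries flag G): it requires imaging.
By R24 (it is discharged, it carries flag G): it is referred to cardiology.
By R2 (it is referred to cardiology, it carries flag G, it is stable): it is short of breath.
By R11 (it is tagged Q, it meets criterion D): it is tagged V.
By R13 (it requires imaging, it is in category S): it requires isolation.
By R25 (it is short of breath): it is classified as F.
By R27 (it requires isolation, it carries flag G): it is in category D1.
By R1 (it is tagged V): it carries flag U.
By R6 (it carries flag U): it is tagged M.
By R22 (it is tagged M): it presents with fever.
By R23 (it is in category D1, it is classified as F): it satisfies condition K1.
By R28 (it presents with fever, it satisfies condition K1): it is monitored.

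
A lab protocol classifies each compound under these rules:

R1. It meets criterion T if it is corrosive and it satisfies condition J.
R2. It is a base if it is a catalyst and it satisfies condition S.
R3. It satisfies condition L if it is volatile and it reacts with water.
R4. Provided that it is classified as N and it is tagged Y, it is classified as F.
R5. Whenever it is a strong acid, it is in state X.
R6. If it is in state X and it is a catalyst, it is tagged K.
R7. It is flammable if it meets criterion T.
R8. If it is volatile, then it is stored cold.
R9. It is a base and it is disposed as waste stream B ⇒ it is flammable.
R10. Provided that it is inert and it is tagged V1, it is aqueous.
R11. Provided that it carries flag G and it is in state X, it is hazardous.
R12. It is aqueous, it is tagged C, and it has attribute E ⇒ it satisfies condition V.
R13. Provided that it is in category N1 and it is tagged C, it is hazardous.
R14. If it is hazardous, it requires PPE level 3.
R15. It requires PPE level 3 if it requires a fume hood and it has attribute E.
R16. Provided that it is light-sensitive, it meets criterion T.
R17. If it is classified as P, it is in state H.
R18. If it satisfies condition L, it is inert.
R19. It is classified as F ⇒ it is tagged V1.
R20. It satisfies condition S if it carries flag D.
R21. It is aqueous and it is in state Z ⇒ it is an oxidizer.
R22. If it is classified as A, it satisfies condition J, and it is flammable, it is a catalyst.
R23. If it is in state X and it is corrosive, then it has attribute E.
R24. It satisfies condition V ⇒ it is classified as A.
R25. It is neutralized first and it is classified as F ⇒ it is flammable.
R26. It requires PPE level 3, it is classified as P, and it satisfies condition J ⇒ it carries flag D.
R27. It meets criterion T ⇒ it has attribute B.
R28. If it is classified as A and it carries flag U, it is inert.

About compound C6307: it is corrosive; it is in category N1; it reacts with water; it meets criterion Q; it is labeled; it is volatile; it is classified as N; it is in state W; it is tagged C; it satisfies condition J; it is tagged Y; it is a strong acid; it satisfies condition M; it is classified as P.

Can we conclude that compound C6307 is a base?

By R1 (it is corrosive, it satisfies condition J): it meets criterion T.
By R3 (it is volatile, it reacts with water): it satisfies condition L.
By R4 (it is classified as N, it is tagged Y): it is classified as F.
By R5 (it is a strong acid): it is in state X.
By R7 (it meets criterion T): it is flammable.
By R13 (it is in category N1, it is tagged C): it is hazardous.
By R14 (it is hazardous): it requires PPE level 3.
By R18 (it satisfies condition L): it is inert.
By R19 (it is classified as F): it is tagged V1.
By R23 (it is in state X, it is corrosive): it has attribute E.
By R26 (it requires PPE level 3, it is classified as P, it satisfies condition J): it carries flag D.
By R10 (it is inert, it is tagged V1): it is aqueous.
By R12 (it is aqueous, it is tagged C, it has attribute E): it satisfies condition V.
By R20 (it carries flag D): it satisfies condition S.
By R24 (it satisfies condition V): it is classified as A.
By R22 (it is classified as A, it satisfies condition J, it is flammable): it is a catalyst.
By R2 (it is a catalyst, it satisfies condition S): it is a base.

Yes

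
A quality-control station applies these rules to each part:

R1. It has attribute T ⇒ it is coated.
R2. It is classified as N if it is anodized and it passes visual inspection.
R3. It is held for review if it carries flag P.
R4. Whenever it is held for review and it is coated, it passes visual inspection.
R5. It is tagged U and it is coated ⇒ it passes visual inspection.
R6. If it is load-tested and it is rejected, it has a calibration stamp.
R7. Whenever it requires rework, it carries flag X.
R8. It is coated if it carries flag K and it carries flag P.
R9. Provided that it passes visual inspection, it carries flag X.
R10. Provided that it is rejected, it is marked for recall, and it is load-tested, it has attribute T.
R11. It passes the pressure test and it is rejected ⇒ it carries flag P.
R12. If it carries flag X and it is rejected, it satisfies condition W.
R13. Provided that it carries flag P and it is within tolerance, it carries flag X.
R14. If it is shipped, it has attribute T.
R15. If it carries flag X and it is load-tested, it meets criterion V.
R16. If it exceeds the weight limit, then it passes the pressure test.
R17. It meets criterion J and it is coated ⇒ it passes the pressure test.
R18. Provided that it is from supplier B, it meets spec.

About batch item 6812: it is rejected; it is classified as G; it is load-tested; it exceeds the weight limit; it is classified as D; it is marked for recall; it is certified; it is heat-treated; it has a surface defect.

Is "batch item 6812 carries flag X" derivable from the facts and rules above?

Yes

By R10 (it is rejected, it is marked for recall, it is load-tested): it has attribute T.
By R16 (it exceeds the weight limit): it passes the pressure test.
By R1 (it has attribute T): it is coated.
By R11 (it passes the pressure test, it is rejected): it carries flag P.
By R3 (it carries flag P): it is held for review.
By R4 (it is held for review, it is coated): it passes visual inspection.
By R9 (it passes visual inspection): it carries flag X.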